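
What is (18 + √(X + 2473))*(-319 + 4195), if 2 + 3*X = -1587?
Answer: 69768 + 1292*√17490 ≈ 2.4063e+5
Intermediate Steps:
X = -1589/3 (X = -⅔ + (⅓)*(-1587) = -⅔ - 529 = -1589/3 ≈ -529.67)
(18 + √(X + 2473))*(-319 + 4195) = (18 + √(-1589/3 + 2473))*(-319 + 4195) = (18 + √(5830/3))*3876 = (18 + √17490/3)*3876 = 69768 + 1292*√17490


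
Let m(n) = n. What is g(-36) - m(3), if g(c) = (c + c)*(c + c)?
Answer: 5181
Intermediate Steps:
g(c) = 4*c**2 (g(c) = (2*c)*(2*c) = 4*c**2)
g(-36) - m(3) = 4*(-36)**2 - 1*3 = 4*1296 - 3 = 5184 - 3 = 5181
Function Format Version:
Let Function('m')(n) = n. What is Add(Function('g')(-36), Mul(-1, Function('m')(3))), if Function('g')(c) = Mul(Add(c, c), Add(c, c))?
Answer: 5181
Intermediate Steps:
Function('g')(c) = Mul(4, Pow(c, 2)) (Function('g')(c) = Mul(Mul(2, c), Mul(2, c)) = Mul(4, Pow(c, 2)))
Add(Function('g')(-36), Mul(-1, Function('m')(3))) = Add(Mul(4, Pow(-36, 2)), Mul(-1, 3)) = Add(Mul(4, 1296), -3) = Add(5184, -3) = 5181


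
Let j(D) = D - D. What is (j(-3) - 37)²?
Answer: 1369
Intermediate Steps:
j(D) = 0
(j(-3) - 37)² = (0 - 37)² = (-37)² = 1369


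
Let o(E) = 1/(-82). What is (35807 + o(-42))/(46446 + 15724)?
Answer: 2936173/5097940 ≈ 0.57595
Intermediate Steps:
o(E) = -1/82
(35807 + o(-42))/(46446 + 15724) = (35807 - 1/82)/(46446 + 15724) = (2936173/82)/62170 = (2936173/82)*(1/62170) = 2936173/5097940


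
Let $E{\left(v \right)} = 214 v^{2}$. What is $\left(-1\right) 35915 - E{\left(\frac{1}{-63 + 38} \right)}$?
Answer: $- \frac{22447089}{625} \approx -35915.0$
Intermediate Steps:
$\left(-1\right) 35915 - E{\left(\frac{1}{-63 + 38} \right)} = \left(-1\right) 35915 - 214 \left(\frac{1}{-63 + 38}\right)^{2} = -35915 - 214 \left(\frac{1}{-25}\right)^{2} = -35915 - 214 \left(- \frac{1}{25}\right)^{2} = -35915 - 214 \cdot \frac{1}{625} = -35915 - \frac{214}{625} = - \frac{22447089}{625}$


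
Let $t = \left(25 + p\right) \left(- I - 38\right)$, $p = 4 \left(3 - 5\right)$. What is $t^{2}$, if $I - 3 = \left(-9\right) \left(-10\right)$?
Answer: $4959529$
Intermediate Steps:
$p = -8$ ($p = 4 \left(-2\right) = -8$)
$I = 93$ ($I = 3 - -90 = 3 + 90 = 93$)
$t = -2227$ ($t = \left(25 - 8\right) \left(\left(-1\right) 93 - 38\right) = 17 \left(-93 - 38\right) = 17 \left(-131\right) = -2227$)
$t^{2} = \left(-2227\right)^{2} = 4959529$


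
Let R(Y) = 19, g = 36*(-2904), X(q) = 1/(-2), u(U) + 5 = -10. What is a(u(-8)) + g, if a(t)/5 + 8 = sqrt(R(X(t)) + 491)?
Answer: -104584 + 5*sqrt(510) ≈ -1.0447e+5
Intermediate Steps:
u(U) = -15 (u(U) = -5 - 10 = -15)
X(q) = -1/2
g = -104544
a(t) = -40 + 5*sqrt(510) (a(t) = -40 + 5*sqrt(19 + 491) = -40 + 5*sqrt(510))
a(u(-8)) + g = (-40 + 5*sqrt(510)) - 104544 = -104584 + 5*sqrt(510)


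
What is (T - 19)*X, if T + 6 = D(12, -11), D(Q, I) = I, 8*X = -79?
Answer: 711/2 ≈ 355.50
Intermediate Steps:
X = -79/8 (X = (⅛)*(-79) = -79/8 ≈ -9.8750)
T = -17 (T = -6 - 11 = -17)
(T - 19)*X = (-17 - 19)*(-79/8) = -36*(-79/8) = 711/2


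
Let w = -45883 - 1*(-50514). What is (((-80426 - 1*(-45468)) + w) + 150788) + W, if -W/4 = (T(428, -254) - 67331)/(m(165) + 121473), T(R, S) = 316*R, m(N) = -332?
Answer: 14592494333/121141 ≈ 1.2046e+5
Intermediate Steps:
w = 4631 (w = -45883 + 50514 = 4631)
W = -271668/121141 (W = -4*(316*428 - 67331)/(-332 + 121473) = -4*(135248 - 67331)/121141 = -271668/121141 ≈ -2.2426)
(((-80426 - 1*(-45468)) + w) + 150788) + W = (((-80426 - 1*(-45468)) + 4631) + 150788) - 271668/121141 = (((-80426 + 45468) + 4631) + 150788) - 271668/121141 = ((-34958 + 4631) + 150788) - 271668/121141 = (-30327 + 150788) - 271668/121141 = 120461 - 271668/121141 = 14592494333/121141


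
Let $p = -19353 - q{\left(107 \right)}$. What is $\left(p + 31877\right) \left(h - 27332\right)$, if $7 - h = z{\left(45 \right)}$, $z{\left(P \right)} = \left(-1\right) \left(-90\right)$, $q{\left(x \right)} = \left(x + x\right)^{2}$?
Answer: $912151880$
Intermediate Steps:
$q{\left(x \right)} = 4 x^{2}$ ($q{\left(x \right)} = \left(2 x\right)^{2} = 4 x^{2}$)
$z{\left(P \right)} = 90$
$p = -65149$ ($p = -19353 - 4 \cdot 107^{2} = -19353 - 4 \cdot 11449 = -19353 - 45796 = -65149$)
$h = -83$ ($h = 7 - 90 = -83$)
$\left(p + 31877\right) \left(h - 27332\right) = \left(-65149 + 31877\right) \left(-83 - 27332\right) = \left(-33272\right) \left(-27415\right) = 912151880$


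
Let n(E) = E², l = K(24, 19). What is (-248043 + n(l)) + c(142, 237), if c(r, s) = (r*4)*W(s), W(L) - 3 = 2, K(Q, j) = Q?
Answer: -244627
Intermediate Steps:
W(L) = 5 (W(L) = 3 + 2 = 5)
l = 24
c(r, s) = 20*r (c(r, s) = (r*4)*5 = (4*r)*5 = 20*r)
(-248043 + n(l)) + c(142, 237) = (-248043 + 24²) + 20*142 = (-248043 + 576) + 2840 = -247467 + 2840 = -244627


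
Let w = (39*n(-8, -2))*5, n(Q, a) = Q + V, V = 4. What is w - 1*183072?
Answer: -183852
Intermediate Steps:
n(Q, a) = 4 + Q (n(Q, a) = Q + 4 = 4 + Q)
w = -780 (w = (39*(4 - 8))*5 = (39*(-4))*5 = -156*5 = -780)
w - 1*183072 = -780 - 1*183072 = -780 - 183072 = -183852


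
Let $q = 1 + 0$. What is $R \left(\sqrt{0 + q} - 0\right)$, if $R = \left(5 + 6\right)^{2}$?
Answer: $121$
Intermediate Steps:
$q = 1$
$R = 121$ ($R = 11^{2} = 121$)
$R \left(\sqrt{0 + q} - 0\right) = 121 \left(\sqrt{0 + 1} - 0\right) = 121 \left(\sqrt{1} + 0\right) = 121 \left(1 + 0\right) = 121 \cdot 1 = 121$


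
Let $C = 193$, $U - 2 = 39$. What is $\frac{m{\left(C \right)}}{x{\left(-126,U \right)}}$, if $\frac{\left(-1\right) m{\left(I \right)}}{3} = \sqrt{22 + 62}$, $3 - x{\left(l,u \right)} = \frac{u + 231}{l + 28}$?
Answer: $- \frac{294 \sqrt{21}}{283} \approx -4.7607$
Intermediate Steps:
$U = 41$ ($U = 2 + 39 = 41$)
$x{\left(l,u \right)} = 3 - \frac{231 + u}{28 + l}$ ($x{\left(l,u \right)} = 3 - \frac{u + 231}{l + 28} = 3 - \frac{231 + u}{28 + l}$)
$m{\left(I \right)} = - 6 \sqrt{21}$ ($m{\left(I \right)} = - 3 \sqrt{22 + 62} = - 3 \sqrt{84} = - 3 \cdot 2 \sqrt{21} = - 6 \sqrt{21}$)
$\frac{m{\left(C \right)}}{x{\left(-126,U \right)}} = \frac{\left(-6\right) \sqrt{21}}{\frac{1}{28 - 126} \left(-147 - 41 + 3 \left(-126\right)\right)} = \frac{\left(-6\right) \sqrt{21}}{\frac{1}{-98} \left(-147 - 41 - 378\right)} = \frac{\left(-6\right) \sqrt{21}}{\left(- \frac{1}{98}\right) \left(-566\right)} = \frac{\left(-6\right) \sqrt{21}}{\frac{283}{49}} = - 6 \sqrt{21} \cdot \frac{49}{283} = - \frac{294 \sqrt{21}}{283}$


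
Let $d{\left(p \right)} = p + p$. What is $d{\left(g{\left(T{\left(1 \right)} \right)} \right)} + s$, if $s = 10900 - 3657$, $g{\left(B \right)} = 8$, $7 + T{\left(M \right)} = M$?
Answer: $7259$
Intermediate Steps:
$T{\left(M \right)} = -7 + M$
$d{\left(p \right)} = 2 p$
$s = 7243$
$d{\left(g{\left(T{\left(1 \right)} \right)} \right)} + s = 2 \cdot 8 + 7243 = 16 + 7243 = 7259$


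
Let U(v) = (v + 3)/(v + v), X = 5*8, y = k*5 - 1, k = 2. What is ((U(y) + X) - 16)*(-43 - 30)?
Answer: -5402/3 ≈ -1800.7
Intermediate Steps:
y = 9 (y = 2*5 - 1 = 10 - 1 = 9)
X = 40
U(v) = (3 + v)/(2*v) (U(v) = (3 + v)/((2*v)) = (3 + v)*(1/(2*v)) = (3 + v)/(2*v))
((U(y) + X) - 16)*(-43 - 30) = (((½)*(3 + 9)/9 + 40) - 16)*(-43 - 30) = (((½)*(⅑)*12 + 40) - 16)*(-73) = ((⅔ + 40) - 16)*(-73) = (122/3 - 16)*(-73) = (74/3)*(-73) = -5402/3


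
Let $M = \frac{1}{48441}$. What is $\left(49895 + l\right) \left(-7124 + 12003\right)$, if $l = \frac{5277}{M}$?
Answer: $1247428820708$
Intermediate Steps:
$M = \frac{1}{48441} \approx 2.0644 \cdot 10^{-5}$
$l = 255623157$ ($l = 5277 \frac{1}{\frac{1}{48441}} = 5277 \cdot 48441 = 255623157$)
$\left(49895 + l\right) \left(-7124 + 12003\right) = \left(49895 + 255623157\right) \left(-7124 + 12003\right) = 255673052 \cdot 4879 = 1247428820708$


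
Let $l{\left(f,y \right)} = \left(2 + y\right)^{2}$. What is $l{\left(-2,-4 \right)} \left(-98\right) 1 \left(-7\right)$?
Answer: $2744$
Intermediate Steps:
$l{\left(-2,-4 \right)} \left(-98\right) 1 \left(-7\right) = \left(2 - 4\right)^{2} \left(-98\right) 1 \left(-7\right) = \left(-2\right)^{2} \left(-98\right) \left(-7\right) = 4 \left(-98\right) \left(-7\right) = \left(-392\right) \left(-7\right) = 2744$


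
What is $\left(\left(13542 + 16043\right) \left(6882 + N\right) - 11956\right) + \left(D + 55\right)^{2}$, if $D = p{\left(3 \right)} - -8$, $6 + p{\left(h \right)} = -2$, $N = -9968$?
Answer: $-91308241$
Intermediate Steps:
$p{\left(h \right)} = -8$ ($p{\left(h \right)} = -6 - 2 = -8$)
$D = 0$ ($D = -8 - -8 = -8 + 8 = 0$)
$\left(\left(13542 + 16043\right) \left(6882 + N\right) - 11956\right) + \left(D + 55\right)^{2} = \left(\left(13542 + 16043\right) \left(6882 - 9968\right) - 11956\right) + \left(0 + 55\right)^{2} = \left(29585 \left(-3086\right) - 11956\right) + 55^{2} = \left(-91299310 - 11956\right) + 3025 = -91311266 + 3025 = -91308241$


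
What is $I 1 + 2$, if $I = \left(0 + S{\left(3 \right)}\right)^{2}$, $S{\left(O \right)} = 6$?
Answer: $38$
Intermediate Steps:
$I = 36$ ($I = \left(0 + 6\right)^{2} = 6^{2} = 36$)
$I 1 + 2 = 36 \cdot 1 + 2 = 36 + 2 = 38$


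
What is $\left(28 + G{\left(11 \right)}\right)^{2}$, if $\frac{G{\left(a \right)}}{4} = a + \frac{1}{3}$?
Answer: $\frac{48400}{9} \approx 5377.8$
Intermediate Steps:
$G{\left(a \right)} = \frac{4}{3} + 4 a$ ($G{\left(a \right)} = 4 \left(a + \frac{1}{3}\right) = 4 \left(\frac{1}{3} + a\right) = \frac{4}{3} + 4 a$)
$\left(28 + G{\left(11 \right)}\right)^{2} = \left(28 + \left(\frac{4}{3} + 4 \cdot 11\right)\right)^{2} = \left(28 + \left(\frac{4}{3} + 44\right)\right)^{2} = \left(28 + \frac{136}{3}\right)^{2} = \left(\frac{220}{3}\right)^{2} = \frac{48400}{9}$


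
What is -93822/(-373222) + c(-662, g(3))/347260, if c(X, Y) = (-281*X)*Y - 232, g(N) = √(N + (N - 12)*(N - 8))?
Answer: 4061755027/16200633965 + 186022*√3/86815 ≈ 3.9621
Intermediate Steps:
g(N) = √(N + (-12 + N)*(-8 + N))
c(X, Y) = -232 - 281*X*Y (c(X, Y) = -281*X*Y - 232 = -232 - 281*X*Y)
-93822/(-373222) + c(-662, g(3))/347260 = -93822/(-373222) + (-232 - 281*(-662)*√(96 + 3² - 19*3))/347260 = -93822*(-1/373222) + (-232 - 281*(-662)*√(96 + 9 - 57))*(1/347260) = 46911/186611 + (-232 - 281*(-662)*√48)*(1/347260) = 46911/186611 + (-232 - 281*(-662)*4*√3)*(1/347260) = 46911/186611 + (-232 + 744088*√3)*(1/347260) = 46911/186611 + (-58/86815 + 186022*√3/86815) = 4061755027/16200633965 + 186022*√3/86815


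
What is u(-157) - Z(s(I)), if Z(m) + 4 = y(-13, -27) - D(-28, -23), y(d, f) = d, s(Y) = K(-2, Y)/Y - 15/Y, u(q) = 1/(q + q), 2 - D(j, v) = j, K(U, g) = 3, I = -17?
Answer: 14757/314 ≈ 46.997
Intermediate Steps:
D(j, v) = 2 - j
u(q) = 1/(2*q)
s(Y) = -12/Y (s(Y) = 3/Y - 15/Y = -12/Y)
Z(m) = -47 (Z(m) = -4 + (-13 - (2 - 1*(-28))) = -4 + (-13 - (2 + 28)) = -4 + (-13 - 1*30) = -4 + (-13 - 30) = -4 - 43 = -47)
u(-157) - Z(s(I)) = (½)/(-157) - 1*(-47) = (½)*(-1/157) + 47 = -1/314 + 47 = 14757/314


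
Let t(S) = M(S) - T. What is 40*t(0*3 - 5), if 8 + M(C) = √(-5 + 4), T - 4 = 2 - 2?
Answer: -480 + 40*I ≈ -480.0 + 40.0*I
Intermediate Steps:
T = 4 (T = 4 + (2 - 2) = 4 + 0 = 4)
M(C) = -8 + I (M(C) = -8 + √(-5 + 4) = -8 + √(-1) = -8 + I)
t(S) = -12 + I (t(S) = (-8 + I) - 1*4 = (-8 + I) - 4 = -12 + I)
40*t(0*3 - 5) = 40*(-12 + I) = -480 + 40*I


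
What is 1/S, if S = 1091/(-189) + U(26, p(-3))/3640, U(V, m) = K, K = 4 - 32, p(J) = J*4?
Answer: -24570/142019 ≈ -0.17301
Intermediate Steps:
p(J) = 4*J
K = -28
U(V, m) = -28
S = -142019/24570 (S = 1091/(-189) - 28/3640 = 1091*(-1/189) - 28*1/3640 = -1091/189 - 1/130 = -142019/24570 ≈ -5.7802)
1/S = 1/(-142019/24570) = -24570/142019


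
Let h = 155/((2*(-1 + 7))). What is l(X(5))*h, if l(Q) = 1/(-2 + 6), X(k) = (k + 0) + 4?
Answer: 155/48 ≈ 3.2292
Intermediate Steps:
h = 155/12 (h = 155/((2*6)) = 155/12 ≈ 12.917)
X(k) = 4 + k (X(k) = k + 4 = 4 + k)
l(Q) = ¼ (l(Q) = 1/4 = ¼)
l(X(5))*h = (¼)*(155/12) = 155/48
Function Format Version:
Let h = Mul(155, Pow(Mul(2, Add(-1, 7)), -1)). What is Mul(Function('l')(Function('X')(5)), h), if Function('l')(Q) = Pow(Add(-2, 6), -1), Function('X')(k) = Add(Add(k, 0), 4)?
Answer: Rational(155, 48) ≈ 3.2292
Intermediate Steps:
h = Rational(155, 12) (h = Mul(155, Pow(Mul(2, 6), -1)) = Mul(155, Pow(12, -1)) = Mul(155, Rational(1, 12)) = Rational(155, 12) ≈ 12.917)
Function('X')(k) = Add(4, k) (Function('X')(k) = Add(k, 4) = Add(4, k))
Function('l')(Q) = Rational(1, 4) (Function('l')(Q) = Pow(4, -1) = Rational(1, 4))
Mul(Function('l')(Function('X')(5)), h) = Mul(Rational(1, 4), Rational(155, 12)) = Rational(155, 48)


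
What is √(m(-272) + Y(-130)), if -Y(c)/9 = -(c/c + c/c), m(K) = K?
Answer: I*√254 ≈ 15.937*I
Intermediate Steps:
Y(c) = 18 (Y(c) = -(-9)*(c/c + c/c) = -(-9)*(1 + 1) = -(-9)*2 = -9*(-2) = 18)
√(m(-272) + Y(-130)) = √(-272 + 18) = √(-254) = I*√254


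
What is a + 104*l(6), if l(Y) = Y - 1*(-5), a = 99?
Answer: 1243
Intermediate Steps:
l(Y) = 5 + Y (l(Y) = Y + 5 = 5 + Y)
a + 104*l(6) = 99 + 104*(5 + 6) = 99 + 104*11 = 99 + 1144 = 1243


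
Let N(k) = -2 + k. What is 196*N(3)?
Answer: 196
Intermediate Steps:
196*N(3) = 196*(-2 + 3) = 196*1 = 196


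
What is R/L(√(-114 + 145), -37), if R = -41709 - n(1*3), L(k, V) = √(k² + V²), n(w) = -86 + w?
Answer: -20813*√14/70 ≈ -1112.5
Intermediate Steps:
L(k, V) = √(V² + k²)
R = -41626 (R = -41709 - (-86 + 1*3) = -41709 - (-86 + 3) = -41709 - 1*(-83) = -41709 + 83 = -41626)
R/L(√(-114 + 145), -37) = -41626/√((-37)² + (√(-114 + 145))²) = -41626/√(1369 + (√31)²) = -41626/√(1369 + 31) = -41626*√14/140 = -20813*√14/70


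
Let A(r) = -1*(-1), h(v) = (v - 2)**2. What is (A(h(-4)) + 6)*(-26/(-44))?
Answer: 91/22 ≈ 4.1364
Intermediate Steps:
h(v) = (-2 + v)**2
A(r) = 1
(A(h(-4)) + 6)*(-26/(-44)) = (1 + 6)*(-26/(-44)) = 7*(-26*(-1/44)) = 7*(13/22) = 91/22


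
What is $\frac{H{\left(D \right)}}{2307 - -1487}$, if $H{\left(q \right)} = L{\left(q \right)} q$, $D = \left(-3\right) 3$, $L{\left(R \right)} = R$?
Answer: $\frac{81}{3794} \approx 0.021349$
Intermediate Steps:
$D = -9$
$H{\left(q \right)} = q^{2}$ ($H{\left(q \right)} = q q = q^{2}$)
$\frac{H{\left(D \right)}}{2307 - -1487} = \frac{\left(-9\right)^{2}}{2307 - -1487} = \frac{81}{2307 + 1487} = \frac{81}{3794}$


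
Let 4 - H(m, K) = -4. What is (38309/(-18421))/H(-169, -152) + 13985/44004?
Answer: 93798061/1621195368 ≈ 0.057857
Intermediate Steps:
H(m, K) = 8 (H(m, K) = 4 - 1*(-4) = 4 + 4 = 8)
(38309/(-18421))/H(-169, -152) + 13985/44004 = (38309/(-18421))/8 + 13985/44004 = (38309*(-1/18421))*(1/8) + 13985*(1/44004) = -38309/18421*1/8 + 13985/44004 = -38309/147368 + 13985/44004 = 93798061/1621195368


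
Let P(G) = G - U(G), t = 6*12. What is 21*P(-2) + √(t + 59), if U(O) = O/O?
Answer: -63 + √131 ≈ -51.555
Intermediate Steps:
U(O) = 1
t = 72
P(G) = -1 + G (P(G) = G - 1*1 = G - 1 = -1 + G)
21*P(-2) + √(t + 59) = 21*(-1 - 2) + √(72 + 59) = 21*(-3) + √131 = -63 + √131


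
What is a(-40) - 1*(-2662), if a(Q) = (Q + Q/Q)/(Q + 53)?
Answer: 2659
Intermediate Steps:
a(Q) = (1 + Q)/(53 + Q) (a(Q) = (Q + 1)/(53 + Q) = (1 + Q)/(53 + Q))
a(-40) - 1*(-2662) = (1 - 40)/(53 - 40) - 1*(-2662) = -39/13 + 2662 = (1/13)*(-39) + 2662 = -3 + 2662 = 2659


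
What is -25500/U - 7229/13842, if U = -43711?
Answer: 36984181/605047662 ≈ 0.061126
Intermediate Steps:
-25500/U - 7229/13842 = -25500/(-43711) - 7229/13842 = -25500*(-1/43711) - 7229*1/13842 = 25500/43711 - 7229/13842 = 36984181/605047662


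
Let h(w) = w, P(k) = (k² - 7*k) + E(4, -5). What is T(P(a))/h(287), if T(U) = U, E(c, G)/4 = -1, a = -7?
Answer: 94/287 ≈ 0.32753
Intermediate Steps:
E(c, G) = -4 (E(c, G) = 4*(-1) = -4)
P(k) = -4 + k² - 7*k (P(k) = (k² - 7*k) - 4 = -4 + k² - 7*k)
T(P(a))/h(287) = (-4 + (-7)² - 7*(-7))/287 = (-4 + 49 + 49)*(1/287) = 94*(1/287) = 94/287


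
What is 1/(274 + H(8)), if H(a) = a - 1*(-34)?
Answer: 1/316 ≈ 0.0031646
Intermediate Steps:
H(a) = 34 + a (H(a) = a + 34 = 34 + a)
1/(274 + H(8)) = 1/(274 + (34 + 8)) = 1/(274 + 42) = 1/316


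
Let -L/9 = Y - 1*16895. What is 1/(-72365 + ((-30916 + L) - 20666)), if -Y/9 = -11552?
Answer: -1/907604 ≈ -1.1018e-6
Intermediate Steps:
Y = 103968 (Y = -9*(-11552) = 103968)
L = -783657 (L = -9*(103968 - 1*16895) = -9*(103968 - 16895) = -9*87073 = -783657)
1/(-72365 + ((-30916 + L) - 20666)) = 1/(-72365 + ((-30916 - 783657) - 20666)) = 1/(-72365 + (-814573 - 20666)) = 1/(-72365 - 835239) = 1/(-907604) = -1/907604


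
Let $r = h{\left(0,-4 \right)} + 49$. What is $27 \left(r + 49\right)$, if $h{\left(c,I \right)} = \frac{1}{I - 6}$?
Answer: $\frac{26433}{10} \approx 2643.3$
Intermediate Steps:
$h{\left(c,I \right)} = \frac{1}{-6 + I}$
$r = \frac{489}{10}$ ($r = \frac{1}{-6 - 4} + 49 = \frac{1}{-10} + 49 = - \frac{1}{10} + 49 = \frac{489}{10} \approx 48.9$)
$27 \left(r + 49\right) = 27 \left(\frac{489}{10} + 49\right) = 27 \cdot \frac{979}{10} = \frac{26433}{10}$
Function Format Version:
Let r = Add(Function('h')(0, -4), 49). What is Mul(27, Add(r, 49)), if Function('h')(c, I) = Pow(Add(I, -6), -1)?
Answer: Rational(26433, 10) ≈ 2643.3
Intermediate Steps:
Function('h')(c, I) = Pow(Add(-6, I), -1)
r = Rational(489, 10) (r = Add(Pow(Add(-6, -4), -1), 49) = Add(Pow(-10, -1), 49) = Add(Rational(-1, 10), 49) = Rational(489, 10) ≈ 48.900)
Mul(27, Add(r, 49)) = Mul(27, Add(Rational(489, 10), 49)) = Mul(27, Rational(979, 10)) = Rational(26433, 10)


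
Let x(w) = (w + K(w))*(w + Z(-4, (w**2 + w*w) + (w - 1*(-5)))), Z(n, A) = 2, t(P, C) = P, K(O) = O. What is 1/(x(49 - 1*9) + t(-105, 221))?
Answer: 1/3255 ≈ 0.00030722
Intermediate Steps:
x(w) = 2*w*(2 + w) (x(w) = (w + w)*(w + 2) = (2*w)*(2 + w) = 2*w*(2 + w))
1/(x(49 - 1*9) + t(-105, 221)) = 1/(2*(49 - 1*9)*(2 + (49 - 1*9)) - 105) = 1/(2*(49 - 9)*(2 + (49 - 9)) - 105) = 1/(2*40*(2 + 40) - 105) = 1/(2*40*42 - 105) = 1/(3360 - 105) = 1/3255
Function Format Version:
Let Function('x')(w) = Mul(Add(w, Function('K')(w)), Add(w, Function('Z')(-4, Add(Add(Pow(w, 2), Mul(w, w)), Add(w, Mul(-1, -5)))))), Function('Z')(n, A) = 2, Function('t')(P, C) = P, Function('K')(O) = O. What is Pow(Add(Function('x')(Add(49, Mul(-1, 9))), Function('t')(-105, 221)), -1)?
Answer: Rational(1, 3255) ≈ 0.00030722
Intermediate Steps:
Function('x')(w) = Mul(2, w, Add(2, w)) (Function('x')(w) = Mul(Add(w, w), Add(w, 2)) = Mul(Mul(2, w), Add(2, w)) = Mul(2, w, Add(2, w)))
Pow(Add(Function('x')(Add(49, Mul(-1, 9))), Function('t')(-105, 221)), -1) = Pow(Add(Mul(2, Add(49, Mul(-1, 9)), Add(2, Add(49, Mul(-1, 9)))), -105), -1) = Pow(Add(Mul(2, Add(49, -9), Add(2, Add(49, -9))), -105), -1) = Pow(Add(Mul(2, 40, Add(2, 40)), -105), -1) = Pow(Add(Mul(2, 40, 42), -105), -1) = Pow(Add(3360, -105), -1) = Pow(3255, -1) = Rational(1, 3255)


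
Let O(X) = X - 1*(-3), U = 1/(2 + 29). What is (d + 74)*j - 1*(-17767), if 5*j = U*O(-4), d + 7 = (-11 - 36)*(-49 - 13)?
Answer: 2750904/155 ≈ 17748.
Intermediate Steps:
U = 1/31 ≈ 0.032258
O(X) = 3 + X (O(X) = X + 3 = 3 + X)
d = 2907 (d = -7 + (-11 - 36)*(-49 - 13) = -7 - 47*(-62) = -7 + 2914 = 2907)
j = -1/155 (j = ((3 - 4)/31)/5 = ((1/31)*(-1))/5 = (⅕)*(-1/31) = -1/155 ≈ -0.0064516)
(d + 74)*j - 1*(-17767) = (2907 + 74)*(-1/155) - 1*(-17767) = 2981*(-1/155) + 17767 = -2981/155 + 17767 = 2750904/155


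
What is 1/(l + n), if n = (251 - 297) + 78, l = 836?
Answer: 1/868 ≈ 0.0011521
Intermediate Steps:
n = 32 (n = -46 + 78 = 32)
1/(l + n) = 1/(836 + 32) = 1/868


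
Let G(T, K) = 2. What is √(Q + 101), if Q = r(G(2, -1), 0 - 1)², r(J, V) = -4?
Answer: 3*√13 ≈ 10.817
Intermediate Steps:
Q = 16 (Q = (-4)² = 16)
√(Q + 101) = √(16 + 101) = √117 = 3*√13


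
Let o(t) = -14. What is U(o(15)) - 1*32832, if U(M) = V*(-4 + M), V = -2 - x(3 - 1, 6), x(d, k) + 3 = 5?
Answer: -32760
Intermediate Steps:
x(d, k) = 2 (x(d, k) = -3 + 5 = 2)
V = -4 (V = -2 - 1*2 = -2 - 2 = -4)
U(M) = 16 - 4*M (U(M) = -4*(-4 + M) = 16 - 4*M)
U(o(15)) - 1*32832 = (16 - 4*(-14)) - 1*32832 = (16 + 56) - 32832 = 72 - 32832 = -32760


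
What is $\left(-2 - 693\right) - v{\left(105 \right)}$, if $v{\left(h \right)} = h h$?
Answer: $-11720$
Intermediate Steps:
$v{\left(h \right)} = h^{2}$
$\left(-2 - 693\right) - v{\left(105 \right)} = \left(-2 - 693\right) - 105^{2} = \left(-2 - 693\right) - 11025 = -695 - 11025 = -11720$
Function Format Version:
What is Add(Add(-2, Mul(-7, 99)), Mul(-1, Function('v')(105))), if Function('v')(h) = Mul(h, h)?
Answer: -11720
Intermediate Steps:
Function('v')(h) = Pow(h, 2)
Add(Add(-2, Mul(-7, 99)), Mul(-1, Function('v')(105))) = Add(Add(-2, Mul(-7, 99)), Mul(-1, Pow(105, 2))) = Add(Add(-2, -693), Mul(-1, 11025)) = Add(-695, -11025) = -11720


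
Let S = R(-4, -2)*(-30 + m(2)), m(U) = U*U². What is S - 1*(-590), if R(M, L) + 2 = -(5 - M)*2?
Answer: 1030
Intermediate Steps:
R(M, L) = -12 + 2*M (R(M, L) = -2 - (5 - M)*2 = -2 + (-5 + M)*2 = -2 + (-10 + 2*M) = -12 + 2*M)
m(U) = U³
S = 440 (S = (-12 + 2*(-4))*(-30 + 2³) = (-12 - 8)*(-30 + 8) = -20*(-22) = 440)
S - 1*(-590) = 440 - 1*(-590) = 440 + 590 = 1030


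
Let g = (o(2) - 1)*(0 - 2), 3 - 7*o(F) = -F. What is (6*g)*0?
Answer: 0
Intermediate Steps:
o(F) = 3/7 + F/7 (o(F) = 3/7 - (-1)*F/7 = 3/7 + F/7)
g = 4/7 (g = ((3/7 + (⅐)*2) - 1)*(0 - 2) = ((3/7 + 2/7) - 1)*(-2) = (5/7 - 1)*(-2) = -2/7*(-2) = 4/7 ≈ 0.57143)
(6*g)*0 = (6*(4/7))*0 = (24/7)*0 = 0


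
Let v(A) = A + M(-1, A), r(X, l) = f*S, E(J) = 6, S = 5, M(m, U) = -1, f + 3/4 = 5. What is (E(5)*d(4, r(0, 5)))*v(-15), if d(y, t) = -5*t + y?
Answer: 9816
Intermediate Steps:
f = 17/4 (f = -¾ + 5 = 17/4 ≈ 4.2500)
r(X, l) = 85/4 (r(X, l) = (17/4)*5 = 85/4)
d(y, t) = y - 5*t
v(A) = -1 + A (v(A) = A - 1 = -1 + A)
(E(5)*d(4, r(0, 5)))*v(-15) = (6*(4 - 5*85/4))*(-1 - 15) = (6*(4 - 425/4))*(-16) = (6*(-409/4))*(-16) = -1227/2*(-16) = 9816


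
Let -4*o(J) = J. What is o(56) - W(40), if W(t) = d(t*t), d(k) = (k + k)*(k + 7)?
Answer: -5142414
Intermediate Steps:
o(J) = -J/4
d(k) = 2*k*(7 + k) (d(k) = (2*k)*(7 + k) = 2*k*(7 + k))
W(t) = 2*t**2*(7 + t**2) (W(t) = 2*(t*t)*(7 + t*t) = 2*t**2*(7 + t**2))
o(56) - W(40) = -1/4*56 - 2*40**2*(7 + 40**2) = -14 - 2*1600*(7 + 1600) = -14 - 2*1600*1607 = -14 - 1*5142400 = -14 - 5142400 = -5142414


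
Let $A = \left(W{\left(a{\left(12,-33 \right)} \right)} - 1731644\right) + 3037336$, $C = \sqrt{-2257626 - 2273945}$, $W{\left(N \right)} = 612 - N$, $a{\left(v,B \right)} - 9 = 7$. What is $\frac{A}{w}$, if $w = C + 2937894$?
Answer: $\frac{3837735677472}{8631225686807} - \frac{14369168 i \sqrt{37451}}{8631225686807} \approx 0.44463 - 0.00032217 i$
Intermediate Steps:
$a{\left(v,B \right)} = 16$ ($a{\left(v,B \right)} = 9 + 7 = 16$)
$C = 11 i \sqrt{37451}$ ($C = \sqrt{-4531571} = 11 i \sqrt{37451} \approx 2128.8 i$)
$w = 2937894 + 11 i \sqrt{37451}$ ($w = 11 i \sqrt{37451} + 2937894 = 2937894 + 11 i \sqrt{37451} \approx 2.9379 \cdot 10^{6} + 2128.8 i$)
$A = 1306288$ ($A = \left(\left(612 - 16\right) - 1731644\right) + 3037336 = \left(596 - 1731644\right) + 3037336 = -1731048 + 3037336 = 1306288$)
$\frac{A}{w} = \frac{1306288}{2937894 + 11 i \sqrt{37451}}$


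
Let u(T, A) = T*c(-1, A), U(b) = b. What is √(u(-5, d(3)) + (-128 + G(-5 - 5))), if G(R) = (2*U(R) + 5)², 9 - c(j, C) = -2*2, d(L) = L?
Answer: 4*√2 ≈ 5.6569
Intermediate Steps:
c(j, C) = 13 (c(j, C) = 9 - (-2)*2 = 9 - 1*(-4) = 9 + 4 = 13)
u(T, A) = 13*T (u(T, A) = T*13 = 13*T)
G(R) = (5 + 2*R)² (G(R) = (2*R + 5)² = (5 + 2*R)²)
√(u(-5, d(3)) + (-128 + G(-5 - 5))) = √(13*(-5) + (-128 + (5 + 2*(-5 - 5))²)) = √(-65 + (-128 + (5 + 2*(-10))²)) = √(-65 + (-128 + (5 - 20)²)) = √(-65 + (-128 + (-15)²)) = √(-65 + (-128 + 225)) = √(-65 + 97) = √32 = 4*√2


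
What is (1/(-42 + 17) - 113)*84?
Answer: -237384/25 ≈ -9495.4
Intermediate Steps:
(1/(-42 + 17) - 113)*84 = (1/(-25) - 113)*84 = (-1/25 - 113)*84 = -2826/25*84 = -237384/25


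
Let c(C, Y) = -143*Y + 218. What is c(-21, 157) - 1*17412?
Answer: -39645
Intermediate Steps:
c(C, Y) = 218 - 143*Y
c(-21, 157) - 1*17412 = (218 - 143*157) - 1*17412 = (218 - 22451) - 17412 = -22233 - 17412 = -39645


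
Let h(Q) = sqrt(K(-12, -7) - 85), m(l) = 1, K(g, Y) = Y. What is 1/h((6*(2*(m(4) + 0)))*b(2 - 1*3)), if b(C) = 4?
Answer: -I*sqrt(23)/46 ≈ -0.10426*I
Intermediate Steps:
h(Q) = 2*I*sqrt(23) (h(Q) = sqrt(-7 - 85) = sqrt(-92) = 2*I*sqrt(23))
1/h((6*(2*(m(4) + 0)))*b(2 - 1*3)) = 1/(2*I*sqrt(23)) = -I*sqrt(23)/46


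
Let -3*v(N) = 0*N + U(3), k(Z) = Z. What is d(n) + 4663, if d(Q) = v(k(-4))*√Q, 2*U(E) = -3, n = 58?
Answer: 4663 + √58/2 ≈ 4666.8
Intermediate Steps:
U(E) = -3/2 (U(E) = (½)*(-3) = -3/2)
v(N) = ½ (v(N) = -(0*N - 3/2)/3 = -(0 - 3/2)/3 = -⅓*(-3/2) = ½)
d(Q) = √Q/2
d(n) + 4663 = √58/2 + 4663 = 4663 + √58/2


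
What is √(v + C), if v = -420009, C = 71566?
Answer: I*√348443 ≈ 590.29*I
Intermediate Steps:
√(v + C) = √(-420009 + 71566) = √(-348443) = I*√348443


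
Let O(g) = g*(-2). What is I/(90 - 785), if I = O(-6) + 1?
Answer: -13/695 ≈ -0.018705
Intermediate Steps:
O(g) = -2*g
I = 13 (I = -2*(-6) + 1 = 12 + 1 = 13)
I/(90 - 785) = 13/(90 - 785) = 13/(-695) = 13*(-1/695) = -13/695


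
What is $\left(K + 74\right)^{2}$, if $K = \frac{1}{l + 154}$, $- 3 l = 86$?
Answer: $\frac{774341929}{141376} \approx 5477.2$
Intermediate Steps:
$l = - \frac{86}{3}$ ($l = \left(- \frac{1}{3}\right) 86 = - \frac{86}{3} \approx -28.667$)
$K = \frac{3}{376}$ ($K = \frac{1}{- \frac{86}{3} + 154} = \frac{1}{\frac{376}{3}} = \frac{3}{376} \approx 0.0079787$)
$\left(K + 74\right)^{2} = \left(\frac{3}{376} + 74\right)^{2} = \left(\frac{27827}{376}\right)^{2} = \frac{774341929}{141376}$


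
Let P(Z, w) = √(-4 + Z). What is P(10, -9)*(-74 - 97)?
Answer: -171*√6 ≈ -418.86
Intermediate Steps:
P(10, -9)*(-74 - 97) = √(-4 + 10)*(-74 - 97) = √6*(-171) = -171*√6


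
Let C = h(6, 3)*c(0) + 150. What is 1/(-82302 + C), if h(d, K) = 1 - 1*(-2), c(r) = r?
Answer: -1/82152 ≈ -1.2173e-5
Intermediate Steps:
h(d, K) = 3 (h(d, K) = 1 + 2 = 3)
C = 150 (C = 3*0 + 150 = 0 + 150 = 150)
1/(-82302 + C) = 1/(-82302 + 150) = 1/(-82152) = -1/82152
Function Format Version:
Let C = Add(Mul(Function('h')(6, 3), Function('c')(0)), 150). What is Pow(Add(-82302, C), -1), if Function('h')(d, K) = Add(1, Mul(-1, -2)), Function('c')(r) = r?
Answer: Rational(-1, 82152) ≈ -1.2173e-5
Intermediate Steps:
Function('h')(d, K) = 3 (Function('h')(d, K) = Add(1, 2) = 3)
C = 150 (C = Add(Mul(3, 0), 150) = Add(0, 150) = 150)
Pow(Add(-82302, C), -1) = Pow(Add(-82302, 150), -1) = Pow(-82152, -1) = Rational(-1, 82152)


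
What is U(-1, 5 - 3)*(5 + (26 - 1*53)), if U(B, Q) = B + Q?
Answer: -22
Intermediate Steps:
U(-1, 5 - 3)*(5 + (26 - 1*53)) = (-1 + (5 - 3))*(5 + (26 - 1*53)) = (-1 + 2)*(5 + (26 - 53)) = 1*(5 - 27) = 1*(-22) = -22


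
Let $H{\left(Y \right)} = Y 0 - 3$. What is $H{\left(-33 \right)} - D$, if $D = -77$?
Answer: $74$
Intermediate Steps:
$H{\left(Y \right)} = -3$ ($H{\left(Y \right)} = 0 - 3 = -3$)
$H{\left(-33 \right)} - D = -3 - -77 = -3 + 77 = 74$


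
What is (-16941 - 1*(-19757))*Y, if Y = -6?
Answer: -16896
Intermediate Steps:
(-16941 - 1*(-19757))*Y = (-16941 - 1*(-19757))*(-6) = (-16941 + 19757)*(-6) = 2816*(-6) = -16896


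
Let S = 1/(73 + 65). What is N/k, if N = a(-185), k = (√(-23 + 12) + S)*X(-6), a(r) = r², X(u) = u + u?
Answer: -157435/83794 + 10863015*I*√11/41897 ≈ -1.8788 + 859.93*I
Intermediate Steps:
X(u) = 2*u
S = 1/138 ≈ 0.0072464
k = -2/23 - 12*I*√11 (k = (√(-23 + 12) + 1/138)*(2*(-6)) = (√(-11) + 1/138)*(-12) = (I*√11 + 1/138)*(-12) = (1/138 + I*√11)*(-12) = -2/23 - 12*I*√11 ≈ -0.086957 - 39.799*I)
N = 34225 (N = (-185)² = 34225)
N/k = 34225/(-2/23 - 12*I*√11)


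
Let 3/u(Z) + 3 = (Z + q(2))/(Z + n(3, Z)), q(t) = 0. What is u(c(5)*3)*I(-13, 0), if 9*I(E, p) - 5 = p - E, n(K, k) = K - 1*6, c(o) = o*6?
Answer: -58/19 ≈ -3.0526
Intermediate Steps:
c(o) = 6*o
n(K, k) = -6 + K (n(K, k) = K - 6 = -6 + K)
I(E, p) = 5/9 - E/9 + p/9 (I(E, p) = 5/9 + (p - E)/9 = 5/9 + (-E/9 + p/9) = 5/9 - E/9 + p/9)
u(Z) = 3/(-3 + Z/(-3 + Z)) (u(Z) = 3/(-3 + (Z + 0)/(Z + (-6 + 3))) = 3/(-3 + Z/(Z - 3)) = 3/(-3 + Z/(-3 + Z)))
u(c(5)*3)*I(-13, 0) = (3*(3 - 6*5*3)/(-9 + 2*((6*5)*3)))*(5/9 - 1/9*(-13) + (1/9)*0) = (3*(3 - 30*3)/(-9 + 2*(30*3)))*(5/9 + 13/9 + 0) = (3*(3 - 1*90)/(-9 + 2*90))*2 = (3*(3 - 90)/(-9 + 180))*2 = (3*(-87)/171)*2 = (3*(1/171)*(-87))*2 = -29/19*2 = -58/19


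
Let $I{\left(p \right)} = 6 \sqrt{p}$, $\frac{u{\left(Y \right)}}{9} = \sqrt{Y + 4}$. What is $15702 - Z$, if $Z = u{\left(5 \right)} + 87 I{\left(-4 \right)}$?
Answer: $15675 - 1044 i \approx 15675.0 - 1044.0 i$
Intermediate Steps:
$u{\left(Y \right)} = 9 \sqrt{4 + Y}$ ($u{\left(Y \right)} = 9 \sqrt{Y + 4} = 9 \sqrt{4 + Y}$)
$Z = 27 + 1044 i$ ($Z = 9 \sqrt{4 + 5} + 87 \cdot 6 \sqrt{-4} = 9 \sqrt{9} + 87 \cdot 6 \cdot 2 i = 9 \cdot 3 + 87 \cdot 12 i = 27 + 1044 i \approx 27.0 + 1044.0 i$)
$15702 - Z = 15702 - \left(27 + 1044 i\right) = 15675 - 1044 i$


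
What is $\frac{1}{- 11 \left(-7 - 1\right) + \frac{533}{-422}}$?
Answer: $\frac{422}{36603} \approx 0.011529$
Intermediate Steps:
$\frac{1}{- 11 \left(-7 - 1\right) + \frac{533}{-422}} = \frac{1}{\left(-11\right) \left(-8\right) + 533 \left(- \frac{1}{422}\right)} = \frac{1}{88 - \frac{533}{422}} = \frac{1}{\frac{36603}{422}} = \frac{422}{36603}$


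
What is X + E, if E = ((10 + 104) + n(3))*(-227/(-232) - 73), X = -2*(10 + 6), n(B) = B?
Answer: -1962377/232 ≈ -8458.5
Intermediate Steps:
X = -32 (X = -2*16 = -32)
E = -1954953/232 (E = ((10 + 104) + 3)*(-227/(-232) - 73) = (114 + 3)*(-227*(-1/232) - 73) = 117*(227/232 - 73) = 117*(-16709/232) = -1954953/232 ≈ -8426.5)
X + E = -32 - 1954953/232 = -1962377/232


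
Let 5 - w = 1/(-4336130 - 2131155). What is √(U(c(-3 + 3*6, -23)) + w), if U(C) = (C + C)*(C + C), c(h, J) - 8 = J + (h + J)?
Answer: √88712469356735510/6467285 ≈ 46.054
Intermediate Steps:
c(h, J) = 8 + h + 2*J (c(h, J) = 8 + (J + (h + J)) = 8 + (J + (J + h)) = 8 + (h + 2*J) = 8 + h + 2*J)
w = 32336426/6467285 (w = 5 - 1/(-4336130 - 2131155) = 5 - 1/(-6467285) = 5 - 1*(-1/6467285) = 5 + 1/6467285 = 32336426/6467285 ≈ 5.0000)
U(C) = 4*C² (U(C) = (2*C)*(2*C) = 4*C²)
√(U(c(-3 + 3*6, -23)) + w) = √(4*(8 + (-3 + 3*6) + 2*(-23))² + 32336426/6467285) = √(4*(8 + (-3 + 18) - 46)² + 32336426/6467285) = √(4*(8 + 15 - 46)² + 32336426/6467285) = √(4*(-23)² + 32336426/6467285) = √(4*529 + 32336426/6467285) = √(2116 + 32336426/6467285) = √(13717111486/6467285) = √88712469356735510/6467285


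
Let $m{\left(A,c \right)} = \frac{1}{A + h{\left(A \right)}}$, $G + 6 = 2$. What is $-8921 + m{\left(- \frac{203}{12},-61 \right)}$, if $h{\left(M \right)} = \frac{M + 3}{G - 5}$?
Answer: $- \frac{3702242}{415} \approx -8921.1$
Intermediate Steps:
$G = -4$ ($G = -6 + 2 = -4$)
$h{\left(M \right)} = - \frac{1}{3} - \frac{M}{9}$ ($h{\left(M \right)} = \frac{M + 3}{-4 - 5} = \frac{3 + M}{-9} = \left(3 + M\right) \left(- \frac{1}{9}\right) = - \frac{1}{3} - \frac{M}{9}$)
$m{\left(A,c \right)} = \frac{1}{- \frac{1}{3} + \frac{8 A}{9}}$ ($m{\left(A,c \right)} = \frac{1}{A - \left(\frac{1}{3} + \frac{A}{9}\right)} = \frac{1}{- \frac{1}{3} + \frac{8 A}{9}}$)
$-8921 + m{\left(- \frac{203}{12},-61 \right)} = -8921 + \frac{9}{-3 + 8 \left(- \frac{203}{12}\right)} = -8921 + \frac{9}{-3 - \frac{406}{3}} = -8921 + \frac{9}{- \frac{415}{3}} = -8921 + 9 \left(- \frac{3}{415}\right) = -8921 - \frac{27}{415} = - \frac{3702242}{415}$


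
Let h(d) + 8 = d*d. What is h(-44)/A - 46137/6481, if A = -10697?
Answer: -506022857/69327257 ≈ -7.2990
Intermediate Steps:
h(d) = -8 + d² (h(d) = -8 + d*d = -8 + d²)
h(-44)/A - 46137/6481 = (-8 + (-44)²)/(-10697) - 46137/6481 = (-8 + 1936)*(-1/10697) - 46137*1/6481 = 1928*(-1/10697) - 46137/6481 = -1928/10697 - 46137/6481 = -506022857/69327257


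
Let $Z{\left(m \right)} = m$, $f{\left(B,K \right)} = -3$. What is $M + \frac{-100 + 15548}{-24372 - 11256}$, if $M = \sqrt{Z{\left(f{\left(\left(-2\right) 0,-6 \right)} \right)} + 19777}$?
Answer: $- \frac{3862}{8907} + \sqrt{19774} \approx 140.19$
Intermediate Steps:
$M = \sqrt{19774}$ ($M = \sqrt{-3 + 19777} = \sqrt{19774} \approx 140.62$)
$M + \frac{-100 + 15548}{-24372 - 11256} = \sqrt{19774} + \frac{-100 + 15548}{-24372 - 11256} = \sqrt{19774} + \frac{15448}{-35628} = \sqrt{19774} + 15448 \left(- \frac{1}{35628}\right) = \sqrt{19774} - \frac{3862}{8907} = - \frac{3862}{8907} + \sqrt{19774}$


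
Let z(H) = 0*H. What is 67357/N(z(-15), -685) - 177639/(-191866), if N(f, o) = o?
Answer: -12801835447/131428210 ≈ -97.406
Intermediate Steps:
z(H) = 0
67357/N(z(-15), -685) - 177639/(-191866) = 67357/(-685) - 177639/(-191866) = 67357*(-1/685) - 177639*(-1/191866) = -67357/685 + 177639/191866 = -12801835447/131428210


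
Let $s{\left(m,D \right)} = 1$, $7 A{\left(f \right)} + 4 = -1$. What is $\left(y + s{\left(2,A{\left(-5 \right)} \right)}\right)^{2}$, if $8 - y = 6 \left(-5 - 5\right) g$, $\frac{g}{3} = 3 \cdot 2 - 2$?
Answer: $531441$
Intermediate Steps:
$A{\left(f \right)} = - \frac{5}{7}$ ($A{\left(f \right)} = - \frac{4}{7} + \frac{1}{7} \left(-1\right) = - \frac{4}{7} - \frac{1}{7} = - \frac{5}{7}$)
$g = 12$ ($g = 3 \left(3 \cdot 2 - 2\right) = 3 \left(6 - 2\right) = 3 \cdot 4 = 12$)
$y = 728$ ($y = 8 - 6 \left(-5 - 5\right) 12 = 8 - 6 \left(-10\right) 12 = 8 - \left(-60\right) 12 = 8 - -720 = 8 + 720 = 728$)
$\left(y + s{\left(2,A{\left(-5 \right)} \right)}\right)^{2} = \left(728 + 1\right)^{2} = 729^{2} = 531441$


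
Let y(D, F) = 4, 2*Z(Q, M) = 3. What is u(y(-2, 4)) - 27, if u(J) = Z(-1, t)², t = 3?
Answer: -99/4 ≈ -24.750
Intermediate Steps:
Z(Q, M) = 3/2 (Z(Q, M) = (½)*3 = 3/2)
u(J) = 9/4 (u(J) = (3/2)² = 9/4)
u(y(-2, 4)) - 27 = 9/4 - 27 = -99/4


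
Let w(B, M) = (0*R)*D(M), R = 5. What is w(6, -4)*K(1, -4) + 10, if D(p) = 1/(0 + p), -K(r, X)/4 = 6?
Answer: 10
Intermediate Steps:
K(r, X) = -24 (K(r, X) = -4*6 = -24)
D(p) = 1/p
w(B, M) = 0 (w(B, M) = (0*5)/M = 0/M = 0)
w(6, -4)*K(1, -4) + 10 = 0*(-24) + 10 = 0 + 10 = 10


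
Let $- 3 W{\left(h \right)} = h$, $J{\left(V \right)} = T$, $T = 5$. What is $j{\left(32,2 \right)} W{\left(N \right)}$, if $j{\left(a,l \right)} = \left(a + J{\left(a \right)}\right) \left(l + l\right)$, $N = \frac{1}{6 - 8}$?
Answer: $\frac{74}{3} \approx 24.667$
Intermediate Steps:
$N = - \frac{1}{2}$ ($N = \frac{1}{-2} = - \frac{1}{2} \approx -0.5$)
$J{\left(V \right)} = 5$
$j{\left(a,l \right)} = 2 l \left(5 + a\right)$ ($j{\left(a,l \right)} = \left(a + 5\right) \left(l + l\right) = \left(5 + a\right) 2 l = 2 l \left(5 + a\right)$)
$W{\left(h \right)} = - \frac{h}{3}$
$j{\left(32,2 \right)} W{\left(N \right)} = 2 \cdot 2 \left(5 + 32\right) \left(\left(- \frac{1}{3}\right) \left(- \frac{1}{2}\right)\right) = 2 \cdot 2 \cdot 37 \cdot \frac{1}{6} = 148 \cdot \frac{1}{6} = \frac{74}{3}$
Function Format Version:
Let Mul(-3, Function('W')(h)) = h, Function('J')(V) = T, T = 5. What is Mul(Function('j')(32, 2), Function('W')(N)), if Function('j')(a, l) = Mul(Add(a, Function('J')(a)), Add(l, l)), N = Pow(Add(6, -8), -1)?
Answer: Rational(74, 3) ≈ 24.667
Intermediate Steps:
N = Rational(-1, 2) (N = Pow(-2, -1) = Rational(-1, 2) ≈ -0.50000)
Function('J')(V) = 5
Function('j')(a, l) = Mul(2, l, Add(5, a)) (Function('j')(a, l) = Mul(Add(a, 5), Add(l, l)) = Mul(Add(5, a), Mul(2, l)) = Mul(2, l, Add(5, a)))
Function('W')(h) = Mul(Rational(-1, 3), h)
Mul(Function('j')(32, 2), Function('W')(N)) = Mul(Mul(2, 2, Add(5, 32)), Mul(Rational(-1, 3), Rational(-1, 2))) = Mul(Mul(2, 2, 37), Rational(1, 6)) = Mul(148, Rational(1, 6)) = Rational(74, 3)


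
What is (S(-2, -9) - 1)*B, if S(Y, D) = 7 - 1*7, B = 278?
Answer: -278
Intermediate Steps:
S(Y, D) = 0 (S(Y, D) = 7 - 7 = 0)
(S(-2, -9) - 1)*B = (0 - 1)*278 = -1*278 = -278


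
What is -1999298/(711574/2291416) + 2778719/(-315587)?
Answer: -31429924665112107/4881815303 ≈ -6.4382e+6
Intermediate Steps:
-1999298/(711574/2291416) + 2778719/(-315587) = -1999298/(711574*(1/2291416)) + 2778719*(-1/315587) = -1999298/355787/1145708 - 2778719/315587 = -1999298*1145708/355787 - 2778719/315587 = -99591813608/15469 - 2778719/315587 = -31429924665112107/4881815303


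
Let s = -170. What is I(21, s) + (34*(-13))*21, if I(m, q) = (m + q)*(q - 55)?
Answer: 24243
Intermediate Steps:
I(m, q) = (-55 + q)*(m + q) (I(m, q) = (m + q)*(-55 + q) = (-55 + q)*(m + q))
I(21, s) + (34*(-13))*21 = ((-170)² - 55*21 - 55*(-170) + 21*(-170)) + (34*(-13))*21 = (28900 - 1155 + 9350 - 3570) - 442*21 = 33525 - 9282 = 24243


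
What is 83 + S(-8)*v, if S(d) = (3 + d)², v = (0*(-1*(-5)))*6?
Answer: 83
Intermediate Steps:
v = 0 (v = (0*5)*6 = 0*6 = 0)
83 + S(-8)*v = 83 + (3 - 8)²*0 = 83 + (-5)²*0 = 83 + 25*0 = 83 + 0 = 83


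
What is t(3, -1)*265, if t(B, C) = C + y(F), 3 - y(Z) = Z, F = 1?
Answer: 265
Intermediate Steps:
y(Z) = 3 - Z
t(B, C) = 2 + C (t(B, C) = C + (3 - 1*1) = C + (3 - 1) = C + 2 = 2 + C)
t(3, -1)*265 = (2 - 1)*265 = 1*265 = 265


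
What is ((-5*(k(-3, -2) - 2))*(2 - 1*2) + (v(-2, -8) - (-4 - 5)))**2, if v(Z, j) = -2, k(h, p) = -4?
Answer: 49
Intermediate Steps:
((-5*(k(-3, -2) - 2))*(2 - 1*2) + (v(-2, -8) - (-4 - 5)))**2 = ((-5*(-4 - 2))*(2 - 1*2) + (-2 - (-4 - 5)))**2 = ((-5*(-6))*(2 - 2) + (-2 - (-9)))**2 = (30*0 + (-2 - 1*(-9)))**2 = (0 + (-2 + 9))**2 = (0 + 7)**2 = 7**2 = 49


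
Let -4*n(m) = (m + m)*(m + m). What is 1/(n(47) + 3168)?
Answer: 1/959 ≈ 0.0010428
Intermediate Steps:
n(m) = -m**2 (n(m) = -(m + m)*(m + m)/4 = -2*m*2*m/4 = -m**2)
1/(n(47) + 3168) = 1/(-1*47**2 + 3168) = 1/(-1*2209 + 3168) = 1/(-2209 + 3168) = 1/959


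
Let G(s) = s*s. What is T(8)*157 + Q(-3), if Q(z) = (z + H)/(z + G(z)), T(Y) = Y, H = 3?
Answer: 1256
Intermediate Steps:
G(s) = s²
Q(z) = (3 + z)/(z + z²) (Q(z) = (z + 3)/(z + z²) = (3 + z)/(z + z²))
T(8)*157 + Q(-3) = 8*157 + (3 - 3)/((-3)*(1 - 3)) = 1256 - ⅓*0/(-2) = 1256 - ⅓*(-½)*0 = 1256 + 0 = 1256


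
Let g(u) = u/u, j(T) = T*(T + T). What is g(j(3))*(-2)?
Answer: -2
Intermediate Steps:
j(T) = 2*T² (j(T) = T*(2*T) = 2*T²)
g(u) = 1
g(j(3))*(-2) = 1*(-2) = -2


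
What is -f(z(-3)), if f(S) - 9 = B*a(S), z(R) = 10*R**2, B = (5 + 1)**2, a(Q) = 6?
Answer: -225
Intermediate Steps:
B = 36 (B = 6**2 = 36)
f(S) = 225 (f(S) = 9 + 36*6 = 9 + 216 = 225)
-f(z(-3)) = -1*225 = -225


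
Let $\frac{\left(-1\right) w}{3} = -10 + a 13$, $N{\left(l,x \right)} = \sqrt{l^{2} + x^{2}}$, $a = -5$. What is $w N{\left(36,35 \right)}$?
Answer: $225 \sqrt{2521} \approx 11297.0$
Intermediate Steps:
$w = 225$ ($w = - 3 \left(-10 - 65\right) = \left(-3\right) \left(-75\right) = 225$)
$w N{\left(36,35 \right)} = 225 \sqrt{36^{2} + 35^{2}} = 225 \sqrt{1296 + 1225} = 225 \sqrt{2521}$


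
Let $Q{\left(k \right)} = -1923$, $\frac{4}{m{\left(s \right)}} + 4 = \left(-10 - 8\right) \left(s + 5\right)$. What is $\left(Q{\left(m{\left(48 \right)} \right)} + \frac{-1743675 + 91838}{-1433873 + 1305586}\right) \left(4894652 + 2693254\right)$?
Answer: $- \frac{1859371323489984}{128287} \approx -1.4494 \cdot 10^{10}$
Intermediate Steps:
$m{\left(s \right)} = \frac{4}{-94 - 18 s}$ ($m{\left(s \right)} = \frac{4}{-4 + \left(-10 - 8\right) \left(s + 5\right)} = \frac{4}{-4 - 18 \left(5 + s\right)} = \frac{4}{-4 - \left(90 + 18 s\right)} = \frac{4}{-94 - 18 s}$)
$\left(Q{\left(m{\left(48 \right)} \right)} + \frac{-1743675 + 91838}{-1433873 + 1305586}\right) \left(4894652 + 2693254\right) = \left(-1923 + \frac{-1743675 + 91838}{-1433873 + 1305586}\right) \left(4894652 + 2693254\right) = \left(-1923 - \frac{1651837}{-128287}\right) 7587906 = \left(-1923 - - \frac{1651837}{128287}\right) 7587906 = \left(-1923 + \frac{1651837}{128287}\right) 7587906 = \left(- \frac{245044064}{128287}\right) 7587906 = - \frac{1859371323489984}{128287}$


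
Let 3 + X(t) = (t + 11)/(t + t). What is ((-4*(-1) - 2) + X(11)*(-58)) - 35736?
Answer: -35618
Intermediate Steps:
X(t) = -3 + (11 + t)/(2*t) (X(t) = -3 + (t + 11)/(t + t) = -3 + (11 + t)/((2*t)) = -3 + (11 + t)*(1/(2*t)) = -3 + (11 + t)/(2*t))
((-4*(-1) - 2) + X(11)*(-58)) - 35736 = ((-4*(-1) - 2) + ((½)*(11 - 5*11)/11)*(-58)) - 35736 = ((4 - 2) + ((½)*(1/11)*(11 - 55))*(-58)) - 35736 = (2 + ((½)*(1/11)*(-44))*(-58)) - 35736 = (2 - 2*(-58)) - 35736 = (2 + 116) - 35736 = 118 - 35736 = -35618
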